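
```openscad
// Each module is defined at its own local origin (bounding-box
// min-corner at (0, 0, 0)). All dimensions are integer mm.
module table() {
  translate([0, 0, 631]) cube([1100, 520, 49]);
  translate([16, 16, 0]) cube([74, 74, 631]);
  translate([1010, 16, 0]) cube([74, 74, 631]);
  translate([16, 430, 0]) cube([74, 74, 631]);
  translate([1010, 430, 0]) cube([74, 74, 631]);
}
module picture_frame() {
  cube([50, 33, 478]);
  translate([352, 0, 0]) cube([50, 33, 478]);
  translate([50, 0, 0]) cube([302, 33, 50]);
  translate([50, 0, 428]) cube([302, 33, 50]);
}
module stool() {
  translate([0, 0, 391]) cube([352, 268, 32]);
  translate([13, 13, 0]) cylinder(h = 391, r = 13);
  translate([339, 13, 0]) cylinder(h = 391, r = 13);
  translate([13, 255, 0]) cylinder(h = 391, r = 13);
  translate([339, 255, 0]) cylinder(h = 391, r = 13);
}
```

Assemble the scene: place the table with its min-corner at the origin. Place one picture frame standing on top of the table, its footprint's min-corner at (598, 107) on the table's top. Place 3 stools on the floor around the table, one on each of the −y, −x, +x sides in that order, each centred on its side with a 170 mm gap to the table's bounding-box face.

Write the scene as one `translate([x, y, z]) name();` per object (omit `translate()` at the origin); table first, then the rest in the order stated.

table();
translate([598, 107, 680]) picture_frame();
translate([374, -438, 0]) stool();
translate([-522, 126, 0]) stool();
translate([1270, 126, 0]) stool();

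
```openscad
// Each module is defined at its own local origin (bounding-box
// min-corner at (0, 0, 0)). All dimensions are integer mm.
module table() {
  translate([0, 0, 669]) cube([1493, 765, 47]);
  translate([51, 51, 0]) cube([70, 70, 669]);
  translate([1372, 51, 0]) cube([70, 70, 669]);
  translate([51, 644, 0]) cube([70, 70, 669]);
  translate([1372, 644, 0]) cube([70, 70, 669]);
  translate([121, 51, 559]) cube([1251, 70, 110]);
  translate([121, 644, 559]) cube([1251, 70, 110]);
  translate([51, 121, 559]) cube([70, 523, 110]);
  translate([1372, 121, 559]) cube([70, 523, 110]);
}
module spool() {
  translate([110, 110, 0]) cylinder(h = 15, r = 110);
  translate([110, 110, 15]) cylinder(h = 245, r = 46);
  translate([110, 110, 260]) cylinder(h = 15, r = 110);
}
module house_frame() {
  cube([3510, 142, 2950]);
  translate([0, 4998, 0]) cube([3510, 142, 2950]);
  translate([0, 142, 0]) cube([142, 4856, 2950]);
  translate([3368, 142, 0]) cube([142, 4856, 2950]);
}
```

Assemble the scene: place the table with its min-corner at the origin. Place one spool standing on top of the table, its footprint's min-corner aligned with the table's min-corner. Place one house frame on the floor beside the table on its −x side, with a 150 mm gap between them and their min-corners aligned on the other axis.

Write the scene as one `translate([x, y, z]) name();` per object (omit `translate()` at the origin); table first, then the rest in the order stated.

table();
translate([0, 0, 716]) spool();
translate([-3660, 0, 0]) house_frame();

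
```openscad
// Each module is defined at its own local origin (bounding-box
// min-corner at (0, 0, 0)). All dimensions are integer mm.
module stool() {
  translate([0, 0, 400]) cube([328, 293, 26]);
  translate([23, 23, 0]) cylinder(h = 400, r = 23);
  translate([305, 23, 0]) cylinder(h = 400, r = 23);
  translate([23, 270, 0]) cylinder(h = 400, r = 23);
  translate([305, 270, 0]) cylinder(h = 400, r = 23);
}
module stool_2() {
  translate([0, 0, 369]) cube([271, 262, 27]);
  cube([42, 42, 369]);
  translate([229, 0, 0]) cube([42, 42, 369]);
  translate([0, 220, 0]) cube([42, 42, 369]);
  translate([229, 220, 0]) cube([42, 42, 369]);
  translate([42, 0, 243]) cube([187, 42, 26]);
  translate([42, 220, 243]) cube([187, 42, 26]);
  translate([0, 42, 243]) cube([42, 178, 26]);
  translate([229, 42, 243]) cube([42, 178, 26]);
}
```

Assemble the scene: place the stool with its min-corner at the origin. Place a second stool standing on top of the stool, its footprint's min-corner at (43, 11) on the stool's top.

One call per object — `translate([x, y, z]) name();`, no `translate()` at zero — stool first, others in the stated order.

stool();
translate([43, 11, 426]) stool_2();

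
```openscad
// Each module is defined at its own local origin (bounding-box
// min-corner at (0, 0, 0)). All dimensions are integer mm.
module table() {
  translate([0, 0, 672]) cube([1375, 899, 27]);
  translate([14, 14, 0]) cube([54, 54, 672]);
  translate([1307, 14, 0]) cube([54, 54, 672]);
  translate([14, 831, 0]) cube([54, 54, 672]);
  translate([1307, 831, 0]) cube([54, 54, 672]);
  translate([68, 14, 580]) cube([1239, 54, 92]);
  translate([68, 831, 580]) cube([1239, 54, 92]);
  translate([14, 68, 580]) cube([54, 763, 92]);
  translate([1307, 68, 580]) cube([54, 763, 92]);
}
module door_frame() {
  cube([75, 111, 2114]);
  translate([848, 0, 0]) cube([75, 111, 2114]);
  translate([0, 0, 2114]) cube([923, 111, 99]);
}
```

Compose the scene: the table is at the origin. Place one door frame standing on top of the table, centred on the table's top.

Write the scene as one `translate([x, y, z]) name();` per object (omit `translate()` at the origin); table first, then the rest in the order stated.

table();
translate([226, 394, 699]) door_frame();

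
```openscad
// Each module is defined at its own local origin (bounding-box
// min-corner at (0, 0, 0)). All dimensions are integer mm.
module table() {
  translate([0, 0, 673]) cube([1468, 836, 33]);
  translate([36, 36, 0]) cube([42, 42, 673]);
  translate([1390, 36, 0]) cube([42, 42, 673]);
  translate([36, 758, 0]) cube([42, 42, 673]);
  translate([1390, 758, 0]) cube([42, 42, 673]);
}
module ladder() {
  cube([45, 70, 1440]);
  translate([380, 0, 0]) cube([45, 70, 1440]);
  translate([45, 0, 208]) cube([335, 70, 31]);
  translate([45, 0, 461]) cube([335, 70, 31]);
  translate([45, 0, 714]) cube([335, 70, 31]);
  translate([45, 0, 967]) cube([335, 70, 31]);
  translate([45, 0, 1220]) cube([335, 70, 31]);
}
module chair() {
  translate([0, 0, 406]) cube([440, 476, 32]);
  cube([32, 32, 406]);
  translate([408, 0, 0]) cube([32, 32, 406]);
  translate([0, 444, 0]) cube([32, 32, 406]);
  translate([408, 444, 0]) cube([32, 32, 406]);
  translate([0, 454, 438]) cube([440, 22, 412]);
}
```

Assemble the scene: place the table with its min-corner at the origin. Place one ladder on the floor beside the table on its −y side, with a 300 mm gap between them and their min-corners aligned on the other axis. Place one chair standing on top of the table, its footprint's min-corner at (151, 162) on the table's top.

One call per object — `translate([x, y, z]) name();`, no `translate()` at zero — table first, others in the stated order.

table();
translate([0, -370, 0]) ladder();
translate([151, 162, 706]) chair();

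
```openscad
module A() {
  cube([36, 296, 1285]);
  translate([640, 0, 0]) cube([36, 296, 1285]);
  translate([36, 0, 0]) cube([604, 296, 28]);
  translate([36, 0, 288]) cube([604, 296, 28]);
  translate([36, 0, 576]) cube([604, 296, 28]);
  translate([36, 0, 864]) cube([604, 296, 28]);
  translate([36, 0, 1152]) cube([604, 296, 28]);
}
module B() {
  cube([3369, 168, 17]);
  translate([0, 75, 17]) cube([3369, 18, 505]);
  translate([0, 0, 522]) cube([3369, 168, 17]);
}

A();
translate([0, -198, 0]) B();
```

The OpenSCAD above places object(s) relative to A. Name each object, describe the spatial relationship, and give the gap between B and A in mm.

A is a bookshelf. B is an I-beam. The I-beam is on the floor beside the bookshelf on its −y side. The gap between the I-beam and the bookshelf is 30 mm.

The I-beam's nearest face is 30 mm from the bookshelf's −y face.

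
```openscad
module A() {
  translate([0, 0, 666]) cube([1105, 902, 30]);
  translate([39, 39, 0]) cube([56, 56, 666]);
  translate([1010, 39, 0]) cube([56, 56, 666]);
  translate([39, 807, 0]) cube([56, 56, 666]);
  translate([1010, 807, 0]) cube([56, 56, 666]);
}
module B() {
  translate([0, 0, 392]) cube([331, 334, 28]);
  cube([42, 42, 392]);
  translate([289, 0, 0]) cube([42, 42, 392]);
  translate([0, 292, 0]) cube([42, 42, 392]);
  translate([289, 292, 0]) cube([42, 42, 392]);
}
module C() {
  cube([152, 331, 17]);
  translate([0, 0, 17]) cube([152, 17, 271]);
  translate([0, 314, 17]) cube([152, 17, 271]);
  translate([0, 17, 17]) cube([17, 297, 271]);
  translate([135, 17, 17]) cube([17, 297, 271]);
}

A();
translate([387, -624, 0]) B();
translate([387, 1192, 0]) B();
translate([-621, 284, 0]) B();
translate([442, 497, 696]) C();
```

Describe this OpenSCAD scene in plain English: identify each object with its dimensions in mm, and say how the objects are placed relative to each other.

A is a table: top 1105 mm (x) × 902 mm (y), 30 mm thick, upper face at z = 696 mm, on four 56×56 mm square legs, each inset 39 mm from the nearest pair of top edges, running from z = 0 to the bottom of the top.

B is a simple wooden stool: a rectangular seat 331 mm (x) by 334 mm (y), 28 mm thick, top face at z = 420 mm, on four square legs, each 42×42 mm in cross-section. The legs rest on z = 0, each flush with a corner of the seat.

C is an open-topped rectangular box: outside dimensions 152×331×288 mm, with a uniform wall and base thickness of 17 mm. The base is a full 152×331 slab on the floor; four walls sit on top of the base. The front and back walls (the −y and +y sides) span the full width; the two side walls fit between them.

Three stools sit around the table at the −y, +y, −x sides. The open box is on top of the table.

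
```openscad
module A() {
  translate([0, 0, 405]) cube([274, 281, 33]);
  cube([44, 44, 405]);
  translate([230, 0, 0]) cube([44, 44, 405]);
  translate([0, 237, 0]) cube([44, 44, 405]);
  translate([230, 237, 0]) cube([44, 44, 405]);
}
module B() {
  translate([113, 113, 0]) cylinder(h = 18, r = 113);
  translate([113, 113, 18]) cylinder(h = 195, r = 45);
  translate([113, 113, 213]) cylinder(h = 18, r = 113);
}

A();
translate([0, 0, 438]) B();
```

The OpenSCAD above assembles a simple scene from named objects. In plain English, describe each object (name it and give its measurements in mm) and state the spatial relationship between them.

A is a four-legged stool. The seat is a 274×281×33 mm slab whose top surface is at z = 438 mm; four square legs, each 44×44 mm in cross-section, run from the floor (z = 0) to the underside of the seat, each flush with a corner of the seat.

B is a spool: two coaxial disc flanges of radius 113 mm and thickness 18 mm, joined by a core cylinder of radius 45 mm and height 195 mm. The lower flange rests on z = 0 and the three cylinders share a vertical axis.

The spool is on top of the stool.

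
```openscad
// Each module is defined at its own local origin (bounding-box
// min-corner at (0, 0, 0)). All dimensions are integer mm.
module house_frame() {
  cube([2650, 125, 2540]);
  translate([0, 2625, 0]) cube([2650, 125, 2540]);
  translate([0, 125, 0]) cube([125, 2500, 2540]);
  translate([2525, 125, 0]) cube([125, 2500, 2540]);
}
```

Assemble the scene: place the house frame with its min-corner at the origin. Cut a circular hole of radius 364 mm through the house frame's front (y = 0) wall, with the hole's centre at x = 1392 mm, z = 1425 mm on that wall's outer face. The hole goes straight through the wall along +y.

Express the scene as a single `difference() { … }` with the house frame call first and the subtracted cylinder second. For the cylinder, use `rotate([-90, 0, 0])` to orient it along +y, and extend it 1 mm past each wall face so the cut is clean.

difference() {
  house_frame();
  translate([1392, -1, 1425]) rotate([-90, 0, 0]) cylinder(h = 127, r = 364);
}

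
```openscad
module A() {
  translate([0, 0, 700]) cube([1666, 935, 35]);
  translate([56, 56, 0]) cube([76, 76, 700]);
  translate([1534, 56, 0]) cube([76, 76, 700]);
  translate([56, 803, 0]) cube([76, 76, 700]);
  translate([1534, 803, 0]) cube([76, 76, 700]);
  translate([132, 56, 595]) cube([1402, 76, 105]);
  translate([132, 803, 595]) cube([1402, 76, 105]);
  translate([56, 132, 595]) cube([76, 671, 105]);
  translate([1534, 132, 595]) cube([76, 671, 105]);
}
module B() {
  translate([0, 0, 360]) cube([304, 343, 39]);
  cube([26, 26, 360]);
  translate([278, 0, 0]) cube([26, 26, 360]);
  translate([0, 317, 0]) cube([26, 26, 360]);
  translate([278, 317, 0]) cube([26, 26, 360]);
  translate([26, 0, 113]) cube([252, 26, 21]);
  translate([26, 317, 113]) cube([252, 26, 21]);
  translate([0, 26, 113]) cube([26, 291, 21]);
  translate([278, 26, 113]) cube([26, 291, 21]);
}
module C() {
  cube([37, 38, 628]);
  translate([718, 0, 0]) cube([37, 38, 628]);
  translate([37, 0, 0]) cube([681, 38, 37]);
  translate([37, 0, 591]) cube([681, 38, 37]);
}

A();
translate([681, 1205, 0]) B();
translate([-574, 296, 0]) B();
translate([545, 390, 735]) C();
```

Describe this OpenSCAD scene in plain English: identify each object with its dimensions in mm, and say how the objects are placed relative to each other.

A is a table with a 1666×935 mm rectangular top, 35 mm thick, top surface at z = 735 mm, supported by four 76×76 mm square legs, each inset 56 mm from the nearest pair of top edges, running from the floor. Four apron rails, 76 mm thick and 105 mm tall, run between adjacent legs with their top edges flush with the underside of the top and their outer faces flush with the legs' outer faces.

B is a simple wooden stool: a rectangular seat 304 mm (x) by 343 mm (y), 39 mm thick, top face at z = 399 mm, on four square legs, each 26×26 mm in cross-section. The legs rest on z = 0, each flush with a corner of the seat. Four stretchers, 26 mm wide and 21 mm tall, connect adjacent legs with their undersides at z = 113 mm, each running between the inner faces of the legs it joins and aligned with the legs' outer faces on the other axis.

C is a picture frame with a 681×554 mm rectangular opening (x by z) and a uniform 37 mm border on every side. Frame depth is 38 mm along y. It is built from two vertical stiles running the full outside height and two horizontal rails spanning the gap between the stiles.

Two stools sit around the table at the +y, −x sides. The picture frame is on top of the table.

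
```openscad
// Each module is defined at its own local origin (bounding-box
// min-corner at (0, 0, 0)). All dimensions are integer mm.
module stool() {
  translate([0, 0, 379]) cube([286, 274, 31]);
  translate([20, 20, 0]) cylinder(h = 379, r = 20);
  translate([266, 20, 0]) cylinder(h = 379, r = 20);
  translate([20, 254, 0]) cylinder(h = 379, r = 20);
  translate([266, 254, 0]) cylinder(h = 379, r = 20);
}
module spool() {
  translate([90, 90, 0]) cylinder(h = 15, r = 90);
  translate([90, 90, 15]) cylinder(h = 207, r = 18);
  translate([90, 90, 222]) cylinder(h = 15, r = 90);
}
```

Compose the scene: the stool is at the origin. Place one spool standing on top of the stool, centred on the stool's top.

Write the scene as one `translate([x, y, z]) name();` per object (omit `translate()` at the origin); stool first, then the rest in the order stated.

stool();
translate([53, 47, 410]) spool();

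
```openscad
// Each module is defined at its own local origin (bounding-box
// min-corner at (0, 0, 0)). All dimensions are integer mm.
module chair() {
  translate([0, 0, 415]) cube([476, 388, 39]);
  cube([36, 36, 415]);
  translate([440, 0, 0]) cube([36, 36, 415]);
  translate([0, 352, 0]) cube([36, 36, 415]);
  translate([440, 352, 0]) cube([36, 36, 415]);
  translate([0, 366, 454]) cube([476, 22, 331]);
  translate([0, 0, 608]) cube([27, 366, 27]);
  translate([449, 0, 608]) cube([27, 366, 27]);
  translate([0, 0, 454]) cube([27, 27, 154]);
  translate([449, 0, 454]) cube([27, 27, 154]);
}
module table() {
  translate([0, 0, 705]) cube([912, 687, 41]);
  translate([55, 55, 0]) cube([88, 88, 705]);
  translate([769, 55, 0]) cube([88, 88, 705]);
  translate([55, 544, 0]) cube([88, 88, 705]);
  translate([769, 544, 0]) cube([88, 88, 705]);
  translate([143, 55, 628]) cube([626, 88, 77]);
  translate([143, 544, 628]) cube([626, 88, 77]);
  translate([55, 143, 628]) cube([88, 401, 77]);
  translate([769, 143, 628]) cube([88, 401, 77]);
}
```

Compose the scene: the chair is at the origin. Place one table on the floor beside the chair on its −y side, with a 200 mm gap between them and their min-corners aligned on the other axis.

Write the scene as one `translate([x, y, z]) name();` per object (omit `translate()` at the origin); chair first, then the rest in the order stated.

chair();
translate([0, -887, 0]) table();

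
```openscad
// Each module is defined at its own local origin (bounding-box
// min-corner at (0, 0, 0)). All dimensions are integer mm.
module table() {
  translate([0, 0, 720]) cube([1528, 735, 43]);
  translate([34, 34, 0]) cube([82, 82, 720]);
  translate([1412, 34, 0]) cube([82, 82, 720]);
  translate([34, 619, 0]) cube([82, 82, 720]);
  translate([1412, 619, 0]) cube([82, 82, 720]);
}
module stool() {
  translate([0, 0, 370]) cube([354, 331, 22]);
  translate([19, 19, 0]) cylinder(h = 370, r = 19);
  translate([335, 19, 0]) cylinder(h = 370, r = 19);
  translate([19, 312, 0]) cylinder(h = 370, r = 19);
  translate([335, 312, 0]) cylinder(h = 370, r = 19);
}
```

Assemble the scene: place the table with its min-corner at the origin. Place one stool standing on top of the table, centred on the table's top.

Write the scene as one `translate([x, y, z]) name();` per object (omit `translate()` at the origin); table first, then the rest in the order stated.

table();
translate([587, 202, 763]) stool();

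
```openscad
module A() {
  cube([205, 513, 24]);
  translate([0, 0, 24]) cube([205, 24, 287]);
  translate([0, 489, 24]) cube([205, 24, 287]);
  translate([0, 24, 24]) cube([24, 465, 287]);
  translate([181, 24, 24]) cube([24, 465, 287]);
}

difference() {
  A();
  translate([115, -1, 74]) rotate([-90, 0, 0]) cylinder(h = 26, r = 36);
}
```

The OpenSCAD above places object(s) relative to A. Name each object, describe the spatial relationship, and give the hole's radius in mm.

A is an open box. The open box has a circular hole through its front wall. The hole's radius is 36 mm.

The subtracted cylinder has r = 36 mm.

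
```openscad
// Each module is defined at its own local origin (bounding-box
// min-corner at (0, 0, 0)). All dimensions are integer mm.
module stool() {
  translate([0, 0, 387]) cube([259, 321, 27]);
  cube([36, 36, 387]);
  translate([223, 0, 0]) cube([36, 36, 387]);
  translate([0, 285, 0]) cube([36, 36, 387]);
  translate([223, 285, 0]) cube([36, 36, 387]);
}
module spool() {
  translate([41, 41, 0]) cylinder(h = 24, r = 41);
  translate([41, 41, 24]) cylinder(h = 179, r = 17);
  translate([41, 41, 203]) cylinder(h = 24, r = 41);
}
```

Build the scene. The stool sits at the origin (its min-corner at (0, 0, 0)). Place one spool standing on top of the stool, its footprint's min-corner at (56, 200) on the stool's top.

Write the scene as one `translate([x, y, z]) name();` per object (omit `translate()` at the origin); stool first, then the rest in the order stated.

stool();
translate([56, 200, 414]) spool();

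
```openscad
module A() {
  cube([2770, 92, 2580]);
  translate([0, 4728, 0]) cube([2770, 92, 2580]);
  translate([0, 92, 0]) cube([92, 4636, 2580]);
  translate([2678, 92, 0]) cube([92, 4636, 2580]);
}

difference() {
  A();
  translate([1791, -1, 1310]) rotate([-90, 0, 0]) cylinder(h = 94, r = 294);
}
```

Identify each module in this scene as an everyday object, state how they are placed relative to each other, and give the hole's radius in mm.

A is a house frame. The house frame has a circular hole through its front wall. The hole's radius is 294 mm.

The subtracted cylinder has r = 294 mm.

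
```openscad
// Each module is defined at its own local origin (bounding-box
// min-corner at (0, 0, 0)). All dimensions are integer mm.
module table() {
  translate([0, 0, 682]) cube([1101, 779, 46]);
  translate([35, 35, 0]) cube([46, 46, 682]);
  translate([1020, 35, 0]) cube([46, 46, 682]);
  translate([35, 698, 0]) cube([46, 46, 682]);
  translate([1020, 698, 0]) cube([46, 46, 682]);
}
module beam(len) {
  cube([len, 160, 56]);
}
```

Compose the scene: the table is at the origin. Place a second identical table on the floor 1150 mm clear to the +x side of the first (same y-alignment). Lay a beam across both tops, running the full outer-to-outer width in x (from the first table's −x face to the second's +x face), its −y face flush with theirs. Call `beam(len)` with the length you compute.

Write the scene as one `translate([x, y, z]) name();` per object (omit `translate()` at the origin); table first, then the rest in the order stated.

table();
translate([2251, 0, 0]) table();
translate([0, 0, 728]) beam(3352);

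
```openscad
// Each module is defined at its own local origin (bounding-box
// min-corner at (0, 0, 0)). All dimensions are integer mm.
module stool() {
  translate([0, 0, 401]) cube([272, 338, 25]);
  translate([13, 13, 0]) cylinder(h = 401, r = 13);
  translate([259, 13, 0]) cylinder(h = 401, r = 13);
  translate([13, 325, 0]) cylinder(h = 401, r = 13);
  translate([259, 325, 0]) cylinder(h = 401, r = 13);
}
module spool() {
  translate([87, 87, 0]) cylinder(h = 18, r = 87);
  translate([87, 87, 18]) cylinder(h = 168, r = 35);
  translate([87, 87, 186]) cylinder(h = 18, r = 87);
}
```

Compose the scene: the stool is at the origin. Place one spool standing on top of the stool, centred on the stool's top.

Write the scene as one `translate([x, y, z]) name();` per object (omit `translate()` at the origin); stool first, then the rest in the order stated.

stool();
translate([49, 82, 426]) spool();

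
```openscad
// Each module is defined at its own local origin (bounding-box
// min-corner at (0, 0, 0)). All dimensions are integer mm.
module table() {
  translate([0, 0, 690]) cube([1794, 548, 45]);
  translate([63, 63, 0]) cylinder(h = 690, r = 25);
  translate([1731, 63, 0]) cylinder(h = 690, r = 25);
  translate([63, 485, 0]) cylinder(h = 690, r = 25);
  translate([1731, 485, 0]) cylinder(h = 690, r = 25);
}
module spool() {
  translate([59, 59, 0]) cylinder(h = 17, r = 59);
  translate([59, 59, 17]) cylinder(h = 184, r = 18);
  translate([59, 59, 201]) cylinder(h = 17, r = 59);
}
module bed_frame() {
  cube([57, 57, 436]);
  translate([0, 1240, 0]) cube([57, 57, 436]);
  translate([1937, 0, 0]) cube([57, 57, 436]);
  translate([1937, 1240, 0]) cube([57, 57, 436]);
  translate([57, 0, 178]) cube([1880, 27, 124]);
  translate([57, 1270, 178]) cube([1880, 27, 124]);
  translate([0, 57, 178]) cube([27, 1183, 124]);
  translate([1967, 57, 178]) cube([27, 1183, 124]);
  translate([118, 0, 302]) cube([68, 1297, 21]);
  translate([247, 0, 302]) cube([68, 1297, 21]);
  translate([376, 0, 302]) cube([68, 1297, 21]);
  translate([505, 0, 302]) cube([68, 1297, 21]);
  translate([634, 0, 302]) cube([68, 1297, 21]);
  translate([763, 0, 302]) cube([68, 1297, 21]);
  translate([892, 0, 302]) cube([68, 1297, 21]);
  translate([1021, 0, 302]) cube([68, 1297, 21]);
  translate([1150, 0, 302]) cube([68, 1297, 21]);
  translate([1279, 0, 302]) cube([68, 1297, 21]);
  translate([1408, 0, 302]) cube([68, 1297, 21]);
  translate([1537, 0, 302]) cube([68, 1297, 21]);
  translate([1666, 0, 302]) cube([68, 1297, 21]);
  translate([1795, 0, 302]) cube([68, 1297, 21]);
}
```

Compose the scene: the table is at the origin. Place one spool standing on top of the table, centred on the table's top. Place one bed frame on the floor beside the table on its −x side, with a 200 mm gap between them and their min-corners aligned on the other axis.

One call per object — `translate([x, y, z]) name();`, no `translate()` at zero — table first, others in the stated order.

table();
translate([838, 215, 735]) spool();
translate([-2194, 0, 0]) bed_frame();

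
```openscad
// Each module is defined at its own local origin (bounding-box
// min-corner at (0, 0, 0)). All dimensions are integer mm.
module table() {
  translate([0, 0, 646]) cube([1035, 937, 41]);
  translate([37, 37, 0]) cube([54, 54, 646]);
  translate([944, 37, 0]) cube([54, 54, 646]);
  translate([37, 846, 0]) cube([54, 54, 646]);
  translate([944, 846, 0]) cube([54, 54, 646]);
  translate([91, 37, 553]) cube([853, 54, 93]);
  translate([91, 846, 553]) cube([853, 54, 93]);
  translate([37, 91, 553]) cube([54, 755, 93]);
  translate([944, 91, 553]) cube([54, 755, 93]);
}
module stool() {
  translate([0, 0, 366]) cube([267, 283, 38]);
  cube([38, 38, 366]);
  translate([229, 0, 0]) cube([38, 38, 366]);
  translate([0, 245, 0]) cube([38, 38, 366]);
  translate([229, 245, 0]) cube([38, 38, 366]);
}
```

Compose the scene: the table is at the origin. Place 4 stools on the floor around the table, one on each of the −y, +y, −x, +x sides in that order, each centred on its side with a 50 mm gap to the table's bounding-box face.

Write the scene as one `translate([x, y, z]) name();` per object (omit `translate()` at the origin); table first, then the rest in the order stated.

table();
translate([384, -333, 0]) stool();
translate([384, 987, 0]) stool();
translate([-317, 327, 0]) stool();
translate([1085, 327, 0]) stool();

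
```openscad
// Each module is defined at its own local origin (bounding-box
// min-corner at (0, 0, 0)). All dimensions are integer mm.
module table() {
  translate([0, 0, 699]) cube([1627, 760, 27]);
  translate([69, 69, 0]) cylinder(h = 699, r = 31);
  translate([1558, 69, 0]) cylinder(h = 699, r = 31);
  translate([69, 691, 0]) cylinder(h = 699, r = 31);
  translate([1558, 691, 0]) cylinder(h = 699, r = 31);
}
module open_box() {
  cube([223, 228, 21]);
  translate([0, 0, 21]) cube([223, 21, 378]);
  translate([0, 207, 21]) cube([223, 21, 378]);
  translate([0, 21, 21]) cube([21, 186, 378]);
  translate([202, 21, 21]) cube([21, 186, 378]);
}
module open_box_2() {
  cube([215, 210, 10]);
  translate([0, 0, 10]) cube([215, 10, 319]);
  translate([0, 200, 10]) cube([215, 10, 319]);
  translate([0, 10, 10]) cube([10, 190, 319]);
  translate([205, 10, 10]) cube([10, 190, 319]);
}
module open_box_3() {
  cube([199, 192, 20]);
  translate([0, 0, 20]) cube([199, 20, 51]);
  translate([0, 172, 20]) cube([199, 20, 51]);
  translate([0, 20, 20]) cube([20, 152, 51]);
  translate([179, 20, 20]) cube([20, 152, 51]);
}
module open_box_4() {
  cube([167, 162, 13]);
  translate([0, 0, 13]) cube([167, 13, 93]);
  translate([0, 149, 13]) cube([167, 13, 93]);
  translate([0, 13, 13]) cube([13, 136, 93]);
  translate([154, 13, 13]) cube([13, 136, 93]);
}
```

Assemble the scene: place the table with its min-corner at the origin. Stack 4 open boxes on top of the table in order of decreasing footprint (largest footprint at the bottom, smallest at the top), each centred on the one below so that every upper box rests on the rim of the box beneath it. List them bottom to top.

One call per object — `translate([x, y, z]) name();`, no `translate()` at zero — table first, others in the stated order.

table();
translate([702, 266, 726]) open_box();
translate([706, 275, 1125]) open_box_2();
translate([714, 284, 1454]) open_box_3();
translate([730, 299, 1525]) open_box_4();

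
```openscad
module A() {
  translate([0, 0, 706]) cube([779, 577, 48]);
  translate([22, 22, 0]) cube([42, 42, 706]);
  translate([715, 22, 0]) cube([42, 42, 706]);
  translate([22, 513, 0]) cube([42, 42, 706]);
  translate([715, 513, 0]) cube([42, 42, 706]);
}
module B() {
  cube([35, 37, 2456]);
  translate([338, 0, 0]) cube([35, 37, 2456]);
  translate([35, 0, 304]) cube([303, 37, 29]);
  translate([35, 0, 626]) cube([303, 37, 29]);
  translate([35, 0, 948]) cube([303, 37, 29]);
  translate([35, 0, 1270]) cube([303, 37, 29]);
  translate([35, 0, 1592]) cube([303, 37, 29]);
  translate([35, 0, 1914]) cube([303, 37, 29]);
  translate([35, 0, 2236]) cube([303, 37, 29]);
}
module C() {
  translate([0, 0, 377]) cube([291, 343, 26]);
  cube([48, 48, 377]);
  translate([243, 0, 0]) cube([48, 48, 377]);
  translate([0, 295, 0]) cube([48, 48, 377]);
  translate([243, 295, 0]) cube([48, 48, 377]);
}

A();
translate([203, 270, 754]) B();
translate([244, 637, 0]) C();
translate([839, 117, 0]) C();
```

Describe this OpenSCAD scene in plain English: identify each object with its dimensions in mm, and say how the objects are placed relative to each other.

A is a table with a 779×577 mm rectangular top, 48 mm thick, top surface at z = 754 mm, supported by four 42×42 mm square legs, each inset 22 mm from the nearest pair of top edges, running from the floor.

B is a wooden ladder with two side rails of 35×37 mm section and 2456 mm height, set 373 mm apart overall. Between them run 7 rectangular rungs (37 mm deep, 29 mm thick), front faces flush with the rails' −y face. The bottom of the first rung is 304 mm above the floor and each subsequent rung is 322 mm higher than the one below.

C is a four-legged stool. The seat is 291×343 mm, 26 mm thick, top at z = 403 mm. It stands on four square legs, each 48×48 mm in cross-section, from z = 0 to the seat underside, each flush with a corner of the seat.

The ladder is on top of the table, centred. Two stools sit around the table at the +y, +x sides.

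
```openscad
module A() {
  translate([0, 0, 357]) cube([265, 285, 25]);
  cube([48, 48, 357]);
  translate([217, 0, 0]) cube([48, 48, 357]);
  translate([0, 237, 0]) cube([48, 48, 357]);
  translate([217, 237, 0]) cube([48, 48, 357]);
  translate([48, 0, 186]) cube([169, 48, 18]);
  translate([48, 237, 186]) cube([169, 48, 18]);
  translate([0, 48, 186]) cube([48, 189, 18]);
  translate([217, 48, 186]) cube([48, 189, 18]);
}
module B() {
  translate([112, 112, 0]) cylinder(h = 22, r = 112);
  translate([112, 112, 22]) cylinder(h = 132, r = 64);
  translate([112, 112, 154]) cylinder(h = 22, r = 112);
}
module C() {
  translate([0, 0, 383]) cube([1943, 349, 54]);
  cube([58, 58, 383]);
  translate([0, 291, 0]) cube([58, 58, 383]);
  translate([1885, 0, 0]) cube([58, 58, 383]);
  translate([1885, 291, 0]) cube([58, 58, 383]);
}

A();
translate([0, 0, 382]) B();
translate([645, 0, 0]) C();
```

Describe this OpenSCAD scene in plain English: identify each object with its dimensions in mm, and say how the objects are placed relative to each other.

A is a four-legged stool. The seat is a 265×285×25 mm slab whose top surface is at z = 382 mm; four square legs, each 48×48 mm in cross-section, run from the floor (z = 0) to the underside of the seat, each flush with a corner of the seat. Four stretchers, 48 mm wide and 18 mm tall, connect adjacent legs with their undersides at z = 186 mm, each running between the inner faces of the legs it joins and aligned with the legs' outer faces on the other axis.

B is a spool: two coaxial disc flanges of radius 112 mm and thickness 22 mm, joined by a core cylinder of radius 64 mm and height 132 mm. The lower flange rests on z = 0 and the three cylinders share a vertical axis.

C is a bench: a 1943×349 mm seat slab, 54 mm thick, top at z = 437 mm, on four 58×58 mm square legs flush with the seat corners and standing on z = 0.

The spool is on top of the stool. The bench is on the floor beside the stool on its +x side.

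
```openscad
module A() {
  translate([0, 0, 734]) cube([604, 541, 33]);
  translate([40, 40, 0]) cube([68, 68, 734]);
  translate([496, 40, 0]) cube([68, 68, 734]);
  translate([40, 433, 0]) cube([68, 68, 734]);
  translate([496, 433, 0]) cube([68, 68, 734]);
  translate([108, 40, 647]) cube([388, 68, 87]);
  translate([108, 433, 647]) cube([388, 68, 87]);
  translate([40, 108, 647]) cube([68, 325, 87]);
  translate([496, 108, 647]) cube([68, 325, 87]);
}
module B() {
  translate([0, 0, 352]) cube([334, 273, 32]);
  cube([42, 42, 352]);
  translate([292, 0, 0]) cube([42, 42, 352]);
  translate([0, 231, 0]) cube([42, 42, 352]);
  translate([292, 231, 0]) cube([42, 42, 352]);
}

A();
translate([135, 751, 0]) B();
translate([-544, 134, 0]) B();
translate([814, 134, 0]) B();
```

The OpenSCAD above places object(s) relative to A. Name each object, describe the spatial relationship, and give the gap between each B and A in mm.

Each stool's nearest face is 210 mm from the table's bounding box.

A is a table. B is a stool. Three stools sit around the table at the +y, −x, +x sides. The gap between each stool and the table is 210 mm.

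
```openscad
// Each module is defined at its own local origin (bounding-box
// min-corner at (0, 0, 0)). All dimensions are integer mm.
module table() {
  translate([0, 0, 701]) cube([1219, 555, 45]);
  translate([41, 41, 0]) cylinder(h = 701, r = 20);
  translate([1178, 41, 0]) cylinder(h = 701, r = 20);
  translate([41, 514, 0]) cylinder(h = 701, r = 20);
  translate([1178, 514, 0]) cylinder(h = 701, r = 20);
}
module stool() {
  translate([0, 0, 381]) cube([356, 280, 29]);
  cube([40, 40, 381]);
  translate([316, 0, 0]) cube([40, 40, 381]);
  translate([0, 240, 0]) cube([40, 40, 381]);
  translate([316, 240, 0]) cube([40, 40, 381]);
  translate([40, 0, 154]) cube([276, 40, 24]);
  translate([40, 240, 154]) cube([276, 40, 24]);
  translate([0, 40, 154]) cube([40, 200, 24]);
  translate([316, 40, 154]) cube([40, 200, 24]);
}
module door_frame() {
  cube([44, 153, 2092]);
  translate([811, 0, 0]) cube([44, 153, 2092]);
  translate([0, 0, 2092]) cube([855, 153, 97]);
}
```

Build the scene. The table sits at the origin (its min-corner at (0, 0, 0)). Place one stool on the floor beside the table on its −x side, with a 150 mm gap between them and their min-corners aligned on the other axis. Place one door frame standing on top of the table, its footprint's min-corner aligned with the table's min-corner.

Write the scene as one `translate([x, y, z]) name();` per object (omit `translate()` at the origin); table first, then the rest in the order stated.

table();
translate([-506, 0, 0]) stool();
translate([0, 0, 746]) door_frame();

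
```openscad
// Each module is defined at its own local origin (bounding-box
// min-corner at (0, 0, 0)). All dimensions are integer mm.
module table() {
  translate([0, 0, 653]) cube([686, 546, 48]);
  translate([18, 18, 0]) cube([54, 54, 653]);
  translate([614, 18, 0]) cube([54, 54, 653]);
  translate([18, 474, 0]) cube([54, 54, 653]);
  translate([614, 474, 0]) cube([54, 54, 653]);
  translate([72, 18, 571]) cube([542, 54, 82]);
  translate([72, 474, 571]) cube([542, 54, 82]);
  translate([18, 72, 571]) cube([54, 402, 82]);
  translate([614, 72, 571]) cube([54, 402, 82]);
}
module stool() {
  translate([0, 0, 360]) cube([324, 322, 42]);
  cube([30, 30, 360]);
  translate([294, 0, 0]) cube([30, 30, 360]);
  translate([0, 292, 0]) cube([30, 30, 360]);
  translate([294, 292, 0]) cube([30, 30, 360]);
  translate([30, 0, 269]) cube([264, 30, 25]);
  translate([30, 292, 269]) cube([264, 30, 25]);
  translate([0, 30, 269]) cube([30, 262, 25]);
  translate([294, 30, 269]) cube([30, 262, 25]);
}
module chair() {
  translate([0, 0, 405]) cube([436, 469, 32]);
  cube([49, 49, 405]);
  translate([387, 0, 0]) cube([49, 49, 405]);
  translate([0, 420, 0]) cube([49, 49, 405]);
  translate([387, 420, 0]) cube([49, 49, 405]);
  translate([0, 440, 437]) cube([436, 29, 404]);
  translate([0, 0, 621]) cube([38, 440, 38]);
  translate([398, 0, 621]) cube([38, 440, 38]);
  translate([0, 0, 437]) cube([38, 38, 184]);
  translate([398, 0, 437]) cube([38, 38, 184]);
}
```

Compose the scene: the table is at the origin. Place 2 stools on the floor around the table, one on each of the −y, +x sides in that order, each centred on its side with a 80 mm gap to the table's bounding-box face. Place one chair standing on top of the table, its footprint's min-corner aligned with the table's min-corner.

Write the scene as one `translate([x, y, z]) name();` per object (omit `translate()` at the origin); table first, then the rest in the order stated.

table();
translate([181, -402, 0]) stool();
translate([766, 112, 0]) stool();
translate([0, 0, 701]) chair();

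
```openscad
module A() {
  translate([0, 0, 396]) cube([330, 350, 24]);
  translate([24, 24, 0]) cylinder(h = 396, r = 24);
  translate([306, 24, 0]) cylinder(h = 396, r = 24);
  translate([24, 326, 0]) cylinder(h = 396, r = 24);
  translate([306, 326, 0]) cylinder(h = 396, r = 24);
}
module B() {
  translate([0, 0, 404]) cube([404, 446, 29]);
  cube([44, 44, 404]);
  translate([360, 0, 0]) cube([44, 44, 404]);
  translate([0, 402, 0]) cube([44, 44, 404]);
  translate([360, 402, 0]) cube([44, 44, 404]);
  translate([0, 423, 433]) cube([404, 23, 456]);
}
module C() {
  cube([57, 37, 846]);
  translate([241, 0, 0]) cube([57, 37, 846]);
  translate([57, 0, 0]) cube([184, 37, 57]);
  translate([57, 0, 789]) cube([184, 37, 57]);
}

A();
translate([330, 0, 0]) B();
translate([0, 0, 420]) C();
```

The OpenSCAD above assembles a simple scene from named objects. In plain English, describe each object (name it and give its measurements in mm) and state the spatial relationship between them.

A is a simple wooden stool: a rectangular seat 330 mm (x) by 350 mm (y), 24 mm thick, top face at z = 420 mm, on four round legs, each 48 mm in diameter. The legs rest on z = 0, each leg's axis is inset half a diameter from the nearest pair of seat edges (so the leg's bounding box is flush with the corner).

B is a chair: 404×446 mm seat, 29 mm thick, top at z = 433 mm, on four 44 mm square corner legs flush with the seat edges. A 23 mm thick backrest slab spans the full seat width, extending 456 mm above the seat top, its back face flush with the seat's +y edge.

C is a picture frame with a 184×732 mm rectangular opening (x by z) and a uniform 57 mm border on every side. Frame depth is 37 mm along y. It is built from two vertical stiles running the full outside height and two horizontal rails spanning the gap between the stiles.

The chair is against the stool's +x side, with their −y faces flush. The picture frame is on top of the stool.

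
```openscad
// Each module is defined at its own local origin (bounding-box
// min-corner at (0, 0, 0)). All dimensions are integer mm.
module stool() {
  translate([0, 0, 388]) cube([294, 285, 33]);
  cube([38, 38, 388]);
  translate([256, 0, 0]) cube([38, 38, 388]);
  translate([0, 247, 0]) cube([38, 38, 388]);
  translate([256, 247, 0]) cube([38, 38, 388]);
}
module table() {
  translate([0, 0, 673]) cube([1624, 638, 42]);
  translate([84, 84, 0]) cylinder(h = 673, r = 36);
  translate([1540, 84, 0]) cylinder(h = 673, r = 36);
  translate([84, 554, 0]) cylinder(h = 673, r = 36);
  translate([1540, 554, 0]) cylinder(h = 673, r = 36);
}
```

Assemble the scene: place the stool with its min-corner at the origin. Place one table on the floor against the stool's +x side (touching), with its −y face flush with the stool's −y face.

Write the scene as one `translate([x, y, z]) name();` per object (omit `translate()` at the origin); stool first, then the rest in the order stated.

stool();
translate([294, 0, 0]) table();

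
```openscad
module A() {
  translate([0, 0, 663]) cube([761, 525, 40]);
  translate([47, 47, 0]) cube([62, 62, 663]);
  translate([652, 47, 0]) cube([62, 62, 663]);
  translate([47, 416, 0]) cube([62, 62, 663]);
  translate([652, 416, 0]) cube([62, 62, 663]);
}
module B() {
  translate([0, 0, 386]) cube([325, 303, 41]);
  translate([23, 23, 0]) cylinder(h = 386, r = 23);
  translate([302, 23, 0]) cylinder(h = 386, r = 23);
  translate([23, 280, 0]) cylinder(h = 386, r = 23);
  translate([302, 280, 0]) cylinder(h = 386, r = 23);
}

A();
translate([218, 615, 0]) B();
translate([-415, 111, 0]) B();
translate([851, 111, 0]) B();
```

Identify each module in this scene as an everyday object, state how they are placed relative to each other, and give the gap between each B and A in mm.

A is a table. B is a stool. Three stools sit around the table at the +y, −x, +x sides. The gap between each stool and the table is 90 mm.

Each stool's nearest face is 90 mm from the table's bounding box.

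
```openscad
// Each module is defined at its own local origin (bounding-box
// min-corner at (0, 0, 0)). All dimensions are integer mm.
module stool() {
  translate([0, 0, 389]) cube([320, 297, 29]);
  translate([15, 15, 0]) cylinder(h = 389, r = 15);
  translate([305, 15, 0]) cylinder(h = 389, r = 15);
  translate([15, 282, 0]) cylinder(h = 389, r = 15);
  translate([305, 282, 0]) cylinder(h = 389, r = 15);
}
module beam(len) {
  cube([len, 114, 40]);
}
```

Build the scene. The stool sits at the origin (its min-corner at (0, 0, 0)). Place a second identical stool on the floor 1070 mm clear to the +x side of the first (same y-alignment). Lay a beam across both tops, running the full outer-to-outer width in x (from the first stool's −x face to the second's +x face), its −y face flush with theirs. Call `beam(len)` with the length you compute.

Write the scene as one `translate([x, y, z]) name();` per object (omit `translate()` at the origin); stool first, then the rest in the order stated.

stool();
translate([1390, 0, 0]) stool();
translate([0, 0, 418]) beam(1710);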